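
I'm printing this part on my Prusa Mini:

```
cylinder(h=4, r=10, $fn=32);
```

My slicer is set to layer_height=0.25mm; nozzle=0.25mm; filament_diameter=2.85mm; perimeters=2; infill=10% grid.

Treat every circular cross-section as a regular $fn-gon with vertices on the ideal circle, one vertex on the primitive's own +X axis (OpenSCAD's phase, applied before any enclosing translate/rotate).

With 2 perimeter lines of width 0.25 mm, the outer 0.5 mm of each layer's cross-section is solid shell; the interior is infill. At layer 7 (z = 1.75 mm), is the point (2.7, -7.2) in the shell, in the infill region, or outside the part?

At z = 1.75 mm: the r=10 cylinder gives a regular 32-gon of circumradius 10 (constant along its height). Overall, the cross-section is a single solid region. The nearest boundary edge runs (1.95, -9.81)→(3.83, -9.24); distance from the point to it = 2.28 mm. The point is inside the cross-section and 2.28 mm from the nearest boundary — more than the 0.5 mm shell width (2 × 0.25), so it's in the infill interior.

infill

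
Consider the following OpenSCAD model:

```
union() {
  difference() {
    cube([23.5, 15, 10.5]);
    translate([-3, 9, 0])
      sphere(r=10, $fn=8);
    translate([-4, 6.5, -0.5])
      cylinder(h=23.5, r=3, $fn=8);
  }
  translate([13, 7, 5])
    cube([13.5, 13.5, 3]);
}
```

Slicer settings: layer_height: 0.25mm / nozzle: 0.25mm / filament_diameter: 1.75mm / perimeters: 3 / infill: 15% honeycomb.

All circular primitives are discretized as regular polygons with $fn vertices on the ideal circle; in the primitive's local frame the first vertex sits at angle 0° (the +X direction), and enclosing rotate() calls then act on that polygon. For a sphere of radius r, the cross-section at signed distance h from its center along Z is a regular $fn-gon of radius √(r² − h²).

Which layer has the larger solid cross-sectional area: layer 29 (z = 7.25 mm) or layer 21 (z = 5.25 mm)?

Layer 29 (z = 7.25): the cube is present — its section is the full 23.5×15 rectangle (area 352.50 mm²); the r=10 sphere at (-3, 9) slices to a regular 8-gon of circumradius 6.887 (√(r²−h²) with h=7.25 from center) (area = (8/2)·6.887²·sin(360°/8) = 134.17 mm²); the r=3 cylinder at (-4, 6.5) gives a regular 8-gon of circumradius 3 (constant along its height) (area = (8/2)·3.000²·sin(360°/8) = 25.46 mm²); Subtracting the remaining from the first: starting from the 23.5×15 cube (352.50 mm²), the r=10 sphere at (-3, 9) partially overlaps it — only the 29.49 mm² overlap (of its 134.17 mm²) is removed, clipping the outline; the r=3 cylinder at (-4, 6.5) misses the remaining region (no effect) — area = 323.01 mm²; the 13.5×13.5 cube at (13, 7) contributes its full rectangle (area 182.25 mm²); Taking the union: the regions partially overlap — summed areas 505.26 mm² minus the doubly-counted overlap 84.00 mm² gives 421.26 mm² — area = 421.26 mm². So its area = 421.26 mm². Layer 21 (z = 5.25): the cube (footprint 23.5×15) is included at this height (area 352.50 mm²); the r=10 sphere at (-3, 9) slices to a regular 8-gon of circumradius 8.511 (√(r²−h²) with h=5.25 from center) (area = (8/2)·8.511²·sin(360°/8) = 204.88 mm²); the r=3 cylinder at (-4, 6.5) contributes a regular 8-gon of circumradius 3 (area = (8/2)·3.000²·sin(360°/8) = 25.46 mm²); After the difference (first − rest): starting from the 23.5×15 cube (352.50 mm²), the r=10 sphere at (-3, 9) partially overlaps it — only the 53.16 mm² overlap (of its 204.88 mm²) is removed, clipping the outline; the r=3 cylinder at (-4, 6.5) misses the remaining region (no effect) — area = 299.34 mm²; the 13.5×13.5 cube at (13, 7) contributes its full rectangle (area 182.25 mm²); Taking the union: the regions partially overlap — summed areas 481.59 mm² minus the doubly-counted overlap 84.00 mm² gives 397.59 mm² — area = 397.59 mm². So its area = 397.59 mm². Layer 29 is larger (421.26 vs 397.59 mm²).

layer 29 (z = 7.25 mm)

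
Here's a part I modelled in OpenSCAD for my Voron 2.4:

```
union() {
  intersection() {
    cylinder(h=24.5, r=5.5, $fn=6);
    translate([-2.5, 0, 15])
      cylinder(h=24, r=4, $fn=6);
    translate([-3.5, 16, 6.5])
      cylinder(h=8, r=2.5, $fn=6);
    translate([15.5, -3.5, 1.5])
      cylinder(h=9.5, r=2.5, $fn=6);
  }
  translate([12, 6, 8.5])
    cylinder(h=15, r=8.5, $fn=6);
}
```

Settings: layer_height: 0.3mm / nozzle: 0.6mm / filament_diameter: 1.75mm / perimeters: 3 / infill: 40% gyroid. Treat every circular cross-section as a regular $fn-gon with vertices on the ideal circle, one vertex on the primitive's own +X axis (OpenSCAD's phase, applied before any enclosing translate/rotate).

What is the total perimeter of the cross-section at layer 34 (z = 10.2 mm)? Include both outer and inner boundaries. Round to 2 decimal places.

At z = 10.2 mm: the r=5.5 cylinder contributes a regular 6-gon of circumradius 5.5 (perimeter = 2·6·5.500·sin(180°/6) = 33.00 mm); the cylinder at (-2.5, 0) is not intersected at this z (z outside [15, 39]); the r=2.5 cylinder at (-3.5, 16) gives a regular 6-gon of circumradius 2.5 (constant along its height) (perimeter = 2·6·2.500·sin(180°/6) = 15.00 mm); the cylinder at (15.5, -3.5): section is a regular 6-gon, circumradius r=2.5 (perimeter = 2·6·2.500·sin(180°/6) = 15.00 mm); Keeping only the common overlap: at least one operand is absent at this height, so nothing remains; the cylinder at (12, 6): section is a regular 6-gon, circumradius r=8.5 (perimeter = 2·6·8.500·sin(180°/6) = 51.00 mm); Merging all regions: only the r=8.5 cylinder at (12, 6) is present, so the union is just that shape — boundary = 51.00 mm. Overall, the cross-section is a single solid region. Total boundary length (outer) = 51.00 mm.

51.00 mm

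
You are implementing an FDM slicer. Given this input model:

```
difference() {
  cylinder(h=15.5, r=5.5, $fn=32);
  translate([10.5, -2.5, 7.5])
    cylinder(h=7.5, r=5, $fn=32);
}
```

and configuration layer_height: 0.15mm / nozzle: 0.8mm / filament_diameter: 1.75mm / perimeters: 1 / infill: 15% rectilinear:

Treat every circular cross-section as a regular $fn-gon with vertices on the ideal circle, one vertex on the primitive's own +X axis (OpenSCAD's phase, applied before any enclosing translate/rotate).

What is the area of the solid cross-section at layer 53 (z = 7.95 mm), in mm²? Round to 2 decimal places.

At z = 7.95 mm: the r=5.5 cylinder contributes a regular 32-gon of circumradius 5.5 (area = (32/2)·5.500²·sin(360°/32) = 94.42 mm²); the r=5 cylinder at (10.5, -2.5) gives a regular 32-gon of circumradius 5 (constant along its height) (area = (32/2)·5.000²·sin(360°/32) = 78.04 mm²); Taking the first minus the rest: starting from the r=5.5 cylinder (94.42 mm²), the r=5 cylinder at (10.5, -2.5) misses the remaining region (no effect) — area = 94.42 mm². Overall, the cross-section is a single solid region. Net area = 94.42 mm².

94.42 mm²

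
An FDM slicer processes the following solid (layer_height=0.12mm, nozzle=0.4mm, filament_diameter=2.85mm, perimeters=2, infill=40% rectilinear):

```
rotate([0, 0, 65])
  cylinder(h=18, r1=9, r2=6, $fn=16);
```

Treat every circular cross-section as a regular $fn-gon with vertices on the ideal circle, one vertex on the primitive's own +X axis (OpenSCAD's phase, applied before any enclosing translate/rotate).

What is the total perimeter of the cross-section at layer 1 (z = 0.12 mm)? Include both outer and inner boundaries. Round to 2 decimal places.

56.06 mm

At z = 0.12 mm: the cone: at t=0.007 of its height the radius interpolates to r₁+(r₂−r₁)t = 8.980, giving a regular 16-gon of that circumradius (perimeter = 2·16·8.980·sin(180°/16) = 56.06 mm); (whole slice rotated 65° about Z — lengths, areas and connectivity unchanged). Overall, the cross-section is a single solid region. Total boundary length (outer) = 56.06 mm.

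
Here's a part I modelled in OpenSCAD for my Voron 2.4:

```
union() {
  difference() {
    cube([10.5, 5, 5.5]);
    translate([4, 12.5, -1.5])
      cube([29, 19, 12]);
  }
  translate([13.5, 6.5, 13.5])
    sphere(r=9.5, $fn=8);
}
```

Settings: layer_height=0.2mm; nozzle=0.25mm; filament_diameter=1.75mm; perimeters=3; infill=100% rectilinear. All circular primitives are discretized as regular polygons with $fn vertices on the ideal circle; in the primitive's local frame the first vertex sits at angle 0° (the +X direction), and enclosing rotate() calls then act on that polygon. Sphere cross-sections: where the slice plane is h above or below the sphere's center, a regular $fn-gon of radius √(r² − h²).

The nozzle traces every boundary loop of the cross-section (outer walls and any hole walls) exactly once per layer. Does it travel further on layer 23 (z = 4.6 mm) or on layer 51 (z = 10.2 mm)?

layer 51 (z = 10.2 mm)

Layer 23 (z = 4.6): the cube is present — its section is the full 10.5×5 rectangle (perimeter 31.00 mm); the cube at (4, 12.5) (footprint 29×19) is included at this height (perimeter 96.00 mm); Subtracting the remaining from the first: starting from the 10.5×5 cube, the 29×19 cube at (4, 12.5) misses the remaining region (no effect) — boundary = 31.00 mm; the sphere at (13.5, 6.5): section is a regular 8-gon, circumradius = √(r²−h²) = √(9.5²−8.9²) = 3.323 (perimeter = 2·8·3.323·sin(180°/8) = 20.34 mm); Taking the union: the 2 present regions are separate (no shared area or edge), so areas and boundary lengths simply add and each stays a separate island — boundary = 51.34 mm. So its perimeter = 51.34 mm. Layer 51 (z = 10.2): the cube is absent (z outside [0, 5.5]); the cube at (4, 12.5) is present — its section is the full 29×19 rectangle (perimeter 96.00 mm); Subtracting the remaining from the first: the first operand is absent here, so nothing remains; the r=9.5 sphere at (13.5, 6.5) slices to a regular 8-gon of circumradius 8.908 (√(r²−h²) with h=3.3 from center) (perimeter = 2·8·8.908·sin(180°/8) = 54.55 mm); Combining (union): only the r=9.5 sphere at (13.5, 6.5) is present, so the union is just that shape — boundary = 54.55 mm. So its perimeter = 54.55 mm. Layer 51 is larger (54.55 vs 51.34 mm).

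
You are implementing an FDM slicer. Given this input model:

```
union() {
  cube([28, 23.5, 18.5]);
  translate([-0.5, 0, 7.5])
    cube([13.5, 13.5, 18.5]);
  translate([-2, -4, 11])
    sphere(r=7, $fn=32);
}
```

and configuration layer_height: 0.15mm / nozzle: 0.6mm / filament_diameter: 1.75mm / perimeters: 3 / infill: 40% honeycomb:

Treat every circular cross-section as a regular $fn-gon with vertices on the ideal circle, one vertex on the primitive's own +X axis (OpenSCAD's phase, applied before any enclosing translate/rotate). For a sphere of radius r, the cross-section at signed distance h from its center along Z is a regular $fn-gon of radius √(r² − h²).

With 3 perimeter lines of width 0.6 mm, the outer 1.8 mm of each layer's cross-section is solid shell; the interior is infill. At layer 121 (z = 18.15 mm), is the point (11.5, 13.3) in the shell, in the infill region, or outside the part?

At z = 18.15 mm: the 28×23.5 cube contributes its full rectangle; the cube at (-0.5, 0) (footprint 13.5×13.5) is included at this height; the sphere at (-2, -4) is absent (|z−center|=7.150 > r=7); Merging all regions: the regions partially overlap (shared area 175.50 mm²), so overlapping operands fuse into one piece — 1 connected region. Overall, the cross-section is a single solid region. The nearest boundary edge runs (0.00, 23.50)→(28.00, 23.50); distance from the point to it = 10.20 mm. The point is inside the cross-section and 10.20 mm from the nearest boundary — more than the 1.8 mm shell width (3 × 0.6), so it's in the infill interior.

infill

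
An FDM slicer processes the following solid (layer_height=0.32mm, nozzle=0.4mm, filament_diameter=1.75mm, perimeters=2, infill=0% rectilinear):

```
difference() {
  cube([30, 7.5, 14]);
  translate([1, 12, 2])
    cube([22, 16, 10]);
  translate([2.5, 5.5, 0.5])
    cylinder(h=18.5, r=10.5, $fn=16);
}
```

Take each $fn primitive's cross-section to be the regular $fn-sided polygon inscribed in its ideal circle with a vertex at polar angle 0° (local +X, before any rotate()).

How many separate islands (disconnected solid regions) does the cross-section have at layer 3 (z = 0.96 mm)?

At z = 0.96 mm: the 30×7.5 cube contributes its full rectangle; the cube at (1, 12) does not reach this height (z outside [2, 12]); the r=10.5 cylinder at (2.5, 5.5) gives a regular 16-gon of circumradius 10.5 (constant along its height); Taking the first minus the rest: starting from the 30×7.5 cube, the r=10.5 cylinder at (2.5, 5.5) partially overlaps it — only the 93.58 mm² overlap (of its 337.53 mm²) is removed, clipping the outline — 1 connected region. Overall, the cross-section is a single solid region. Island count = 1.

1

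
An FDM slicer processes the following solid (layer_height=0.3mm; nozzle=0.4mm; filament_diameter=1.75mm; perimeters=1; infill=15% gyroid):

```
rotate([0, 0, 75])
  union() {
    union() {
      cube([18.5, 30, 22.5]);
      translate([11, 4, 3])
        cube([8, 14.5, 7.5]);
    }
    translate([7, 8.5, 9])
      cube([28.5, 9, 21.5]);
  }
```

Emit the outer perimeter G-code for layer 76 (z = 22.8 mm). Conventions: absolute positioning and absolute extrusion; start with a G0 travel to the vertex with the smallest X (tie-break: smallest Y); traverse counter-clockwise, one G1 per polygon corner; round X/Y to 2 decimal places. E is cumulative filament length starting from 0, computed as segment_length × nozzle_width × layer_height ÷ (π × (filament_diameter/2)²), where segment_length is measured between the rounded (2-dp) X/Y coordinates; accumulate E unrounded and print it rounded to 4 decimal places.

At z = 22.8 mm: the cube is absent (z outside [0, 22.5]); the cube at (11, 4) is not intersected at this z (z outside [3, 10.5]); Combining (union): nothing is present at this height; the 28.5×9 cube at (7, 8.5) contributes its full rectangle; Merging all regions: only the 28.5×9 cube at (7, 8.5) is present, so the union is just that shape — 1 connected region; (rotated 75° about Z; rotation is an isometry so areas/perimeters/island counts are preserved). The outline is a single polygon with 4 vertices. Extrusion per mm of travel: 0.4 × 0.3 / (π × 0.875²) = 0.049890. Accumulating E over each segment gives final E = 3.7420.

G0 X-15.09 Y11.29 Z22.80
G1 X-6.40 Y8.96 E0.4489
G1 X0.98 Y36.49 E1.8708
G1 X-7.72 Y38.82 E2.3202
G1 X-15.09 Y11.29 E3.7420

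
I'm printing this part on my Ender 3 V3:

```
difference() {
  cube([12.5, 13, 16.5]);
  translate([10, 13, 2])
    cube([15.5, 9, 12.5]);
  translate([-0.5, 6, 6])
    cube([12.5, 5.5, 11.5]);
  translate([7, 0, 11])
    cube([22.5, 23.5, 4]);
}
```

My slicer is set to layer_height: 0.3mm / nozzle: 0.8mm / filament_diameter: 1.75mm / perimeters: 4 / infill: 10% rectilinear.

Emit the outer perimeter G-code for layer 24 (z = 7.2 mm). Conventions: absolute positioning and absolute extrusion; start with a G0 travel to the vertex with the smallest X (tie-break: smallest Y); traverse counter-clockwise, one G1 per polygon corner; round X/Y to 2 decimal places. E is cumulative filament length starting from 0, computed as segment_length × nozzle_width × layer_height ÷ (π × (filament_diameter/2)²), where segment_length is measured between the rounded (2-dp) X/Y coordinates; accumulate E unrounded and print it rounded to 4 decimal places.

G0 X0.00 Y0.00 Z7.20
G1 X12.50 Y0.00 E1.2473
G1 X12.50 Y13.00 E2.5444
G1 X0.00 Y13.00 E3.7917
G1 X0.00 Y11.50 E3.9413
G1 X12.00 Y11.50 E5.1387
G1 X12.00 Y6.00 E5.6875
G1 X0.00 Y6.00 E6.8848
G1 X0.00 Y0.00 E7.4835

At z = 7.2 mm: the cube (footprint 12.5×13) is included at this height; the cube at (10, 13) (footprint 15.5×9) is included at this height; the 12.5×5.5 cube at (-0.5, 6) contributes its full rectangle; the cube at (7, 0) does not reach this height (z outside [11, 15]); After the difference (first − rest): starting from the 12.5×13 cube, the 15.5×9 cube at (10, 13) misses the remaining region (no effect); the 12.5×5.5 cube at (-0.5, 6) partially overlaps it — only the 66.00 mm² overlap (of its 68.75 mm²) is removed, clipping the outline — 1 connected region. The outline is a single polygon with 8 vertices. Extrusion per mm of travel: 0.8 × 0.3 / (π × 0.875²) = 0.099780. Accumulating E over each segment gives final E = 7.4835.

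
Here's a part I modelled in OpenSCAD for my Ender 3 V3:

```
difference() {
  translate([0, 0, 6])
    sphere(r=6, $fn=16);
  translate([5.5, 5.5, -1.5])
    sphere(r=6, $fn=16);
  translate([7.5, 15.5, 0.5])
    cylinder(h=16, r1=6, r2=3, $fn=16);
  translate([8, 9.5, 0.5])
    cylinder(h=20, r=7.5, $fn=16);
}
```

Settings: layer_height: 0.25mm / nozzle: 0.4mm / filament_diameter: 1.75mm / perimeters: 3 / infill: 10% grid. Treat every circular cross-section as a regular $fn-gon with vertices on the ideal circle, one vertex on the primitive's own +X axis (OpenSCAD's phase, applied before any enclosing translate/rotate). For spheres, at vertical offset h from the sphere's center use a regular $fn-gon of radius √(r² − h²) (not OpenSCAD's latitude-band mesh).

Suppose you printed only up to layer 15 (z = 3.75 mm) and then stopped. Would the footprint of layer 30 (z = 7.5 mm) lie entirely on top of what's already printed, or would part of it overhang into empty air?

part overhangs

Compare the two slices. At z = 3.75: the r=6 sphere slices to a regular 16-gon of circumradius 5.562 (√(r²−h²) with h=2.25 from center) (area = (16/2)·5.562²·sin(360°/16) = 94.71 mm²); the sphere at (5.5, 5.5): section is a regular 16-gon, circumradius = √(r²−h²) = √(6²−5.25²) = 2.905 (area = (16/2)·2.905²·sin(360°/16) = 25.83 mm²); the cone at (7.5, 15.5) (r1=6→r2=3) has section circumradius 5.391 here — a regular 16-gon (area = (16/2)·5.391²·sin(360°/16) = 88.96 mm²); the cylinder at (8, 9.5): section is a regular 16-gon, circumradius r=7.5 (area = (16/2)·7.500²·sin(360°/16) = 172.21 mm²); After the difference (first − rest): starting from the r=6 sphere (94.71 mm²), the r=6 sphere at (5.5, 5.5) partially overlaps it — only the 1.11 mm² overlap (of its 25.83 mm²) is removed, clipping the outline; the cone at (7.5, 15.5) misses the remaining region (no effect); the r=7.5 cylinder at (8, 9.5) partially overlaps it — only the 0.29 mm² overlap (of its 172.21 mm²) is removed, clipping the outline — area = 93.31 mm². At z = 7.5: the sphere: section is a regular 16-gon, circumradius = √(r²−h²) = √(6²−1.5²) = 5.809 (area = (16/2)·5.809²·sin(360°/16) = 103.32 mm²); the sphere at (5.5, 5.5) does not reach this height (|z−center|=9.000 > r=6); the cone at (7.5, 15.5) (r1=6→r2=3) has section circumradius 4.688 here — a regular 16-gon (area = (16/2)·4.688²·sin(360°/16) = 67.27 mm²); the r=7.5 cylinder at (8, 9.5) contributes a regular 16-gon of circumradius 7.5 (area = (16/2)·7.500²·sin(360°/16) = 172.21 mm²); Taking the first minus the rest: starting from the r=6 sphere (103.32 mm²), the cone at (7.5, 15.5) misses the remaining region (no effect); the r=7.5 cylinder at (8, 9.5) partially overlaps it — only the 2.04 mm² overlap (of its 172.21 mm²) is removed, clipping the outline — area = 101.28 mm². Checking containment: at z = 7.5 the cross-section extends beyond the z = 3.75 cross-section by about 7.97 mm².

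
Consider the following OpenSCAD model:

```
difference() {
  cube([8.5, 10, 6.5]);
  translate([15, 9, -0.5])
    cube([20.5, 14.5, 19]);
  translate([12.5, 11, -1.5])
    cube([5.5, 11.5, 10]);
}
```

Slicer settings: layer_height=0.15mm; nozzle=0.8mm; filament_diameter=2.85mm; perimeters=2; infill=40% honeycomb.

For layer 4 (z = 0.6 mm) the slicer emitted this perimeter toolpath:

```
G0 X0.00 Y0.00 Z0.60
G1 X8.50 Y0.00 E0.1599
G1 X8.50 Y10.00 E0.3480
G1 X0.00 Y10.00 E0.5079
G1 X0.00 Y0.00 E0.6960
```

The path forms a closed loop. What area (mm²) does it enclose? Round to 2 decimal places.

85.00 mm²

Apply the shoelace formula to the sequence of (X, Y) vertices; enclosed area = 85.00 mm².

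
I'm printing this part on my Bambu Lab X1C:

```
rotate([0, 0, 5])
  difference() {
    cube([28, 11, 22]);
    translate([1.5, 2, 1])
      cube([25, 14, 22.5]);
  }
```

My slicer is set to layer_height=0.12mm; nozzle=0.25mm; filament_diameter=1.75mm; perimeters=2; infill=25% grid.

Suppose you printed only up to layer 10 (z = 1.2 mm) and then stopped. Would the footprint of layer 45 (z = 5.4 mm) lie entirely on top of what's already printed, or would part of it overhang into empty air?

Compare the two slices. At z = 1.2: the 28×11 cube contributes its full rectangle (area 308.00 mm²); the 25×14 cube at (1.5, 2) contributes its full rectangle (area 350.00 mm²); Subtracting the remaining from the first: starting from the 28×11 cube (308.00 mm²), the 25×14 cube at (1.5, 2) partially overlaps it — only the 225.00 mm² overlap (of its 350.00 mm²) is removed, clipping the outline — area = 83.00 mm²; (whole slice rotated 5° about Z — lengths, areas and connectivity unchanged). At z = 5.4: the cube (footprint 28×11) is included at this height (area 308.00 mm²); the 25×14 cube at (1.5, 2) contributes its full rectangle (area 350.00 mm²); After the difference (first − rest): starting from the 28×11 cube (308.00 mm²), the 25×14 cube at (1.5, 2) partially overlaps it — only the 225.00 mm² overlap (of its 350.00 mm²) is removed, clipping the outline — area = 83.00 mm²; (whole slice rotated 5° about Z — lengths, areas and connectivity unchanged). Checking containment: the cross-section at z = 5.4 is a subset of the cross-section at z = 1.2.

entirely on top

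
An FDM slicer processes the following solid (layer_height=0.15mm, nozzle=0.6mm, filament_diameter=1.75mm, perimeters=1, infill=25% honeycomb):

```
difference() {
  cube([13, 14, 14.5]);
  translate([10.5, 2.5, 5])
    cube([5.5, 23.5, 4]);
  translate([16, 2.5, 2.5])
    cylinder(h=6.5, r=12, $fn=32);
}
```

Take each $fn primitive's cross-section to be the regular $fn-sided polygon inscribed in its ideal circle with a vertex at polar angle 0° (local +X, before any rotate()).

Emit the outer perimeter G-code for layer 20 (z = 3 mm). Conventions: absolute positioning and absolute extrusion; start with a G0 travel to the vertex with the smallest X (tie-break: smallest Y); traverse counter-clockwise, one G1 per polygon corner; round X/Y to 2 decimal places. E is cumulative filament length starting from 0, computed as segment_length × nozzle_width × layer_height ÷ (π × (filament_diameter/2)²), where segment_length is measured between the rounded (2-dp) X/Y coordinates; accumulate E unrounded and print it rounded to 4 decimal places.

At z = 3 mm: the cube (footprint 13×14) is included at this height; the cube at (10.5, 2.5) does not reach this height (z outside [5, 9]); the cylinder at (16, 2.5): section is a regular 32-gon, circumradius r=12; After the difference (first − rest): starting from the 13×14 cube, the r=12 cylinder at (16, 2.5) partially overlaps it — only the 99.04 mm² overlap (of its 449.49 mm²) is removed, clipping the outline — 1 connected region. The outline is a single polygon with 12 vertices. Extrusion per mm of travel: 0.6 × 0.15 / (π × 0.875²) = 0.037418. Accumulating E over each segment gives final E = 1.8376.

G0 X0.00 Y0.00 Z3.00
G1 X4.28 Y0.00 E0.1601
G1 X4.23 Y0.16 E0.1664
G1 X4.00 Y2.50 E0.2544
G1 X4.23 Y4.84 E0.3424
G1 X4.91 Y7.09 E0.4303
G1 X6.02 Y9.17 E0.5185
G1 X7.51 Y10.99 E0.6066
G1 X9.33 Y12.48 E0.6946
G1 X11.41 Y13.59 E0.7828
G1 X12.77 Y14.00 E0.8359
G1 X0.00 Y14.00 E1.3138
G1 X0.00 Y0.00 E1.8376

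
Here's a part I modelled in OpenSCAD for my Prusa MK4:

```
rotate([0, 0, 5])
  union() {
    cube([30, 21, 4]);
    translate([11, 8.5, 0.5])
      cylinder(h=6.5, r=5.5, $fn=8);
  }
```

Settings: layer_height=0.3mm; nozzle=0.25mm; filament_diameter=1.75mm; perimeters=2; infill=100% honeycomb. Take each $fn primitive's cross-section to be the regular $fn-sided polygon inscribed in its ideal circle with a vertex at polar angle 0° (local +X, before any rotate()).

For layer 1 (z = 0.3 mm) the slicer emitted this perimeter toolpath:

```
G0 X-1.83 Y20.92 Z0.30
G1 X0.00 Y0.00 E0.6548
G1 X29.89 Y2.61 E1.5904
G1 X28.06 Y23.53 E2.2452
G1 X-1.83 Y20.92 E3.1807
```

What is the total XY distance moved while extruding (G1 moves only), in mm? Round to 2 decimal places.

102.01 mm

Sum the Euclidean lengths of each G1 segment: total = 102.01 mm.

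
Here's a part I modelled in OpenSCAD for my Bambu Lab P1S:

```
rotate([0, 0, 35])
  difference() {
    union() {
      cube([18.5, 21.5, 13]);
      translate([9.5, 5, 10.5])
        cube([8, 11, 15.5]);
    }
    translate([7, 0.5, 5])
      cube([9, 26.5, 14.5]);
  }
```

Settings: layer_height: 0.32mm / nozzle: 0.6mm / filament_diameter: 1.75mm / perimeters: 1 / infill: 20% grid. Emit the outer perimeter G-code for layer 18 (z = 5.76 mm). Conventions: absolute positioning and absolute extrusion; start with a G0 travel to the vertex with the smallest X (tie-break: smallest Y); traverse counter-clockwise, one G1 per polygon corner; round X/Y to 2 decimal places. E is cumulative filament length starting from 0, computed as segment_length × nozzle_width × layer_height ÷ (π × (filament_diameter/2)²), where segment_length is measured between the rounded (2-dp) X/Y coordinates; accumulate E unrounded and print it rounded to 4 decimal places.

At z = 5.76 mm: the 18.5×21.5 cube contributes its full rectangle; the cube at (9.5, 5) is not intersected at this z (z outside [10.5, 26]); Taking the union: only the 18.5×21.5 cube is present, so the union is just that shape — 1 connected region; the cube at (7, 0.5) is present — its section is the full 9×26.5 rectangle; Taking the first minus the rest: starting from the result so far, the 9×26.5 cube at (7, 0.5) partially overlaps it — only the 189.00 mm² overlap (of its 238.50 mm²) is removed, clipping the outline — 1 connected region; (rotated 35° about Z; rotation is an isometry so areas/perimeters/island counts are preserved). The outline is a single polygon with 8 vertices. Extrusion per mm of travel: 0.6 × 0.32 / (π × 0.875²) = 0.079824. Accumulating E over each segment gives final E = 9.7388.

G0 X-12.33 Y17.61 Z5.76
G1 X0.00 Y0.00 E1.7160
G1 X15.15 Y10.61 E3.1924
G1 X2.82 Y28.22 E4.9085
G1 X0.77 Y26.79 E5.1080
G1 X12.82 Y9.59 E6.7844
G1 X5.45 Y4.42 E7.5030
G1 X-6.60 Y21.63 E9.1800
G1 X-12.33 Y17.61 E9.7388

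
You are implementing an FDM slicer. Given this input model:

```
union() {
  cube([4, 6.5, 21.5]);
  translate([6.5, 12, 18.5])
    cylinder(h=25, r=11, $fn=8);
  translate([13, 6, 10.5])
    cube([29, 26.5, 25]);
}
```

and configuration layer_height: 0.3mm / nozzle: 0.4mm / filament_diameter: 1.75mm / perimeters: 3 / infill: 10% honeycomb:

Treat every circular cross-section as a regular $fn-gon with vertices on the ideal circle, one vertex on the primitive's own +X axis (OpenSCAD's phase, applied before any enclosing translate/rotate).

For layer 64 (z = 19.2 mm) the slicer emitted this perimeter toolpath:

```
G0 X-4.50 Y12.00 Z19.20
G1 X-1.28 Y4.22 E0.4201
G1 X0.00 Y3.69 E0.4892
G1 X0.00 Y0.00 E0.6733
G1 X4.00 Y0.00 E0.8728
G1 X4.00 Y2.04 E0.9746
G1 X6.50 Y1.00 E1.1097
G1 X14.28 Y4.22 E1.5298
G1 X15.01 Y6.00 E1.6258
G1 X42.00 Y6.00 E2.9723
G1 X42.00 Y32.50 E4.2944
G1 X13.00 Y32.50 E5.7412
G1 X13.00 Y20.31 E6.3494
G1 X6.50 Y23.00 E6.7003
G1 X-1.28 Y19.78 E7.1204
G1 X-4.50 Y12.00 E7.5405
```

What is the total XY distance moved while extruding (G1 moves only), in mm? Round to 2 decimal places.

Sum the Euclidean lengths of each G1 segment: total = 151.14 mm.

151.14 mm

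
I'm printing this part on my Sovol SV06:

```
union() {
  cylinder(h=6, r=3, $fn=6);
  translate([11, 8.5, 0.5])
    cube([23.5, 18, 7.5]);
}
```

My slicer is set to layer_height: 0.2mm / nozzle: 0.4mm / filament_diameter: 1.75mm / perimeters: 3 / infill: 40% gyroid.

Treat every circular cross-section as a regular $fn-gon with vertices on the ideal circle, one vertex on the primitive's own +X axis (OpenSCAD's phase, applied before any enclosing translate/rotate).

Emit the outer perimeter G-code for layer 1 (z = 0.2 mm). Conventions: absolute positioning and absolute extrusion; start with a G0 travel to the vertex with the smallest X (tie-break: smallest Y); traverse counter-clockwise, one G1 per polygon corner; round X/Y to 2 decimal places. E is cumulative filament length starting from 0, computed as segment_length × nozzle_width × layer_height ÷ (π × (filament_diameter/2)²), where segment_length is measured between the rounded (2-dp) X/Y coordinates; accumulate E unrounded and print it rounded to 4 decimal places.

G0 X-3.00 Y0.00 Z0.20
G1 X-1.50 Y-2.60 E0.0998
G1 X1.50 Y-2.60 E0.1996
G1 X3.00 Y0.00 E0.2995
G1 X1.50 Y2.60 E0.3993
G1 X-1.50 Y2.60 E0.4991
G1 X-3.00 Y0.00 E0.5989

At z = 0.2 mm: the r=3 cylinder gives a regular 6-gon of circumradius 3 (constant along its height); the cube at (11, 8.5) is not intersected at this z (z outside [0.5, 8]); Combining (union): only the r=3 cylinder is present, so the union is just that shape — 1 connected region. The outline is a single polygon with 6 vertices. Extrusion per mm of travel: 0.4 × 0.2 / (π × 0.875²) = 0.033260. Accumulating E over each segment gives final E = 0.5989.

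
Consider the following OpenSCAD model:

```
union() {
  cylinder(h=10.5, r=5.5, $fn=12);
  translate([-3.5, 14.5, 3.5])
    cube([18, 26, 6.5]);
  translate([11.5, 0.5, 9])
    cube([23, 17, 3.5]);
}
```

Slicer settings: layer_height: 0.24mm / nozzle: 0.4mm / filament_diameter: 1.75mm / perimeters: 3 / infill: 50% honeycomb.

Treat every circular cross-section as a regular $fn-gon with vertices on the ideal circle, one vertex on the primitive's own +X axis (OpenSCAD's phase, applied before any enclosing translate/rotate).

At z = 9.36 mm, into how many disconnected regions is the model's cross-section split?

At z = 9.36 mm: the r=5.5 cylinder gives a regular 12-gon of circumradius 5.5 (constant along its height); the 18×26 cube at (-3.5, 14.5) contributes its full rectangle; the 23×17 cube at (11.5, 0.5) contributes its full rectangle; Merging all regions: the regions partially overlap (shared area 9.00 mm²), so overlapping operands fuse into one piece — 2 connected regions. The result has 2 disconnected regions.

2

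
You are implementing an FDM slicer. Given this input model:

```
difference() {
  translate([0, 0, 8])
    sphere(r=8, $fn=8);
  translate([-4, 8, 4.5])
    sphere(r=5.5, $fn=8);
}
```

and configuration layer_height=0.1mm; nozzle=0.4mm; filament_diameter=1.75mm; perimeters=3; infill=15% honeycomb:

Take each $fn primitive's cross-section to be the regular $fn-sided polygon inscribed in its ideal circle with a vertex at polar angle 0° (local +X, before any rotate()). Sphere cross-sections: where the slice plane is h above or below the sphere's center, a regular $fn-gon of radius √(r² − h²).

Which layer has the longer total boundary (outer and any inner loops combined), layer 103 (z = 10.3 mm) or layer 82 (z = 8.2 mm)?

layer 82 (z = 8.2 mm)

Layer 103 (z = 10.3): the r=8 sphere slices to a regular 8-gon of circumradius 7.662 (√(r²−h²) with h=2.3 from center) (perimeter = 2·8·7.662·sin(180°/8) = 46.92 mm); the sphere at (-4, 8) is absent (|z−center|=5.800 > r=5.5); Subtracting the remaining from the first: none of the subtracted shapes is present at this height, so the r=8 sphere is unchanged — boundary = 46.92 mm. So its perimeter = 46.92 mm. Layer 82 (z = 8.2): the r=8 sphere slices to a regular 8-gon of circumradius 7.997 (√(r²−h²) with h=0.2 from center) (perimeter = 2·8·7.997·sin(180°/8) = 48.97 mm); the r=5.5 sphere at (-4, 8) contributes a regular 8-gon of circumradius √(5.5²−3.7²) = 4.069 (perimeter = 2·8·4.069·sin(180°/8) = 24.92 mm); Taking the first minus the rest: starting from the r=8 sphere, the r=5.5 sphere at (-4, 8) partially overlaps it — only the 11.43 mm² overlap (of its 46.84 mm²) is removed, clipping the outline — boundary = 50.21 mm. So its perimeter = 50.21 mm. Layer 82 is larger (50.21 vs 46.92 mm).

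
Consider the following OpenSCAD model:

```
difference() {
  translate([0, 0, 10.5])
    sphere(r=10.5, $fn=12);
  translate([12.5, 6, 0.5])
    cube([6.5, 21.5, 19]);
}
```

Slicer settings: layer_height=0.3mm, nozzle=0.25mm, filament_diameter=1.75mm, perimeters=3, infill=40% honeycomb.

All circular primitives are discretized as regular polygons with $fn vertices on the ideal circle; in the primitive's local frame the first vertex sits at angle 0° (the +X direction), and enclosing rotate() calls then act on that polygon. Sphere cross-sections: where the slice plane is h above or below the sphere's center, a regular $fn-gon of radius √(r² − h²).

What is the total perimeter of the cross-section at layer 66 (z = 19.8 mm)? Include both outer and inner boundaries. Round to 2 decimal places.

At z = 19.8 mm: the sphere: section is a regular 12-gon, circumradius = √(r²−h²) = √(10.5²−9.3²) = 4.874 (perimeter = 2·12·4.874·sin(180°/12) = 30.28 mm); the cube at (12.5, 6) is not intersected at this z (z outside [0.5, 19.5]); Taking the first minus the rest: none of the subtracted shapes is present at this height, so the r=10.5 sphere is unchanged — boundary = 30.28 mm. Overall, the cross-section is a single solid region. Total boundary length (outer) = 30.28 mm.

30.28 mm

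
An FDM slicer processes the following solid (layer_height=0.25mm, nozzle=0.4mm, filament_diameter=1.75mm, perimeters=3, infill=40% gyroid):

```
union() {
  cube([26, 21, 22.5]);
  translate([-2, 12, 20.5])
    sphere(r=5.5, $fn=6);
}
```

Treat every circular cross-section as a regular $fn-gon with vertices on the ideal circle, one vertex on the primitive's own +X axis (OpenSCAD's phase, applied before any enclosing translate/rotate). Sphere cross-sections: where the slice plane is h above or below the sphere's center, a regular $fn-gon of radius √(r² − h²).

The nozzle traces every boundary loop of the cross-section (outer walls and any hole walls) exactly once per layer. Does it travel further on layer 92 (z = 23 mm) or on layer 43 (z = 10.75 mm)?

layer 43 (z = 10.75 mm)

Layer 92 (z = 23): the cube is absent (z outside [0, 22.5]); the r=5.5 sphere at (-2, 12) slices to a regular 6-gon of circumradius 4.899 (√(r²−h²) with h=2.5 from center) (perimeter = 2·6·4.899·sin(180°/6) = 29.39 mm); Combining (union): only the r=5.5 sphere at (-2, 12) is present, so the union is just that shape — boundary = 29.39 mm. So its perimeter = 29.39 mm. Layer 43 (z = 10.75): the 26×21 cube contributes its full rectangle (perimeter 94.00 mm); the sphere at (-2, 12) does not reach this height (|z−center|=9.750 > r=5.5); Merging all regions: only the 26×21 cube is present, so the union is just that shape — boundary = 94.00 mm. So its perimeter = 94.00 mm. Layer 43 is larger (94.00 vs 29.39 mm).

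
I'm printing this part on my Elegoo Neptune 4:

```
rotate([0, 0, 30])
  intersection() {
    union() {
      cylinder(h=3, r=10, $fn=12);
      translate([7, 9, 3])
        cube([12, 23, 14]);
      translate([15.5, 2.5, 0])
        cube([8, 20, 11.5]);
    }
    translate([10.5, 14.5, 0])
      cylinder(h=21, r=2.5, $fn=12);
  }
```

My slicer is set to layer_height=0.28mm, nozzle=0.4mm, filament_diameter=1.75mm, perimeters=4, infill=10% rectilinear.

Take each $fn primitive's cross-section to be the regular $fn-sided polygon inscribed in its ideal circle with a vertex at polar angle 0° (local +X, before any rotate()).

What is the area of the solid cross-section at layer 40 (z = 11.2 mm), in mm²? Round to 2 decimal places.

18.75 mm²

At z = 11.2 mm: the cylinder is not intersected at this z (z outside [0, 3]); the 12×23 cube at (7, 9) contributes its full rectangle (area 276.00 mm²); the cube at (15.5, 2.5) (footprint 8×20) is included at this height (area 160.00 mm²); Taking the union: the regions partially overlap — summed areas 436.00 mm² minus the doubly-counted overlap 47.25 mm² gives 388.75 mm² — area = 388.75 mm²; the cylinder at (10.5, 14.5): section is a regular 12-gon, circumradius r=2.5 (area = (12/2)·2.500²·sin(360°/12) = 18.75 mm²); Keeping only the common overlap: the r=2.5 cylinder at (10.5, 14.5) lies inside that combined region, so the common part is the r=2.5 cylinder at (10.5, 14.5) itself — area = 18.75 mm²; (rotated 30° about Z; rotation is an isometry so areas/perimeters/island counts are preserved). Overall, the cross-section is a single solid region. Net area = 18.75 mm².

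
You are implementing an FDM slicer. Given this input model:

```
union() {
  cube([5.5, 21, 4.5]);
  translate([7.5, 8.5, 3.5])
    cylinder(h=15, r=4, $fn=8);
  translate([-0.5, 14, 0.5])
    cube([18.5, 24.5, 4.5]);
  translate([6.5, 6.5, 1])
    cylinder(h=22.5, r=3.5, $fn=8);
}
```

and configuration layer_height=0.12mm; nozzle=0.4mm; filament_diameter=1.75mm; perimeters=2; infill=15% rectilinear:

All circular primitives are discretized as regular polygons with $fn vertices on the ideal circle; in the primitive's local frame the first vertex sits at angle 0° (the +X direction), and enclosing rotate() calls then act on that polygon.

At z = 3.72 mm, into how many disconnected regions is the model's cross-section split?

At z = 3.72 mm: the cube is present — its section is the full 5.5×21 rectangle; the r=4 cylinder at (7.5, 8.5) contributes a regular 8-gon of circumradius 4; the cube at (-0.5, 14) (footprint 18.5×24.5) is included at this height; the r=3.5 cylinder at (6.5, 6.5) gives a regular 8-gon of circumradius 3.5 (constant along its height); Merging all regions: the regions partially overlap (shared area 76.12 mm²), so overlapping operands fuse into one piece — 1 connected region. The result has 1 disconnected region.

1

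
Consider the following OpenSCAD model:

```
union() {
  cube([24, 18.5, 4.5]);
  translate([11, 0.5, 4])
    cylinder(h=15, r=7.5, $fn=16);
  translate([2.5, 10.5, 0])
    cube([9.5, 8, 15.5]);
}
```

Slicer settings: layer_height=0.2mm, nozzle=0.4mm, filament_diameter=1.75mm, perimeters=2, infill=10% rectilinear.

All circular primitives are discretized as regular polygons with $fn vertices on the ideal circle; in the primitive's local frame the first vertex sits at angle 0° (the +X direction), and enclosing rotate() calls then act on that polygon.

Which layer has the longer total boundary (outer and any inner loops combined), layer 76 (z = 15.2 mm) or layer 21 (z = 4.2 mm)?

Layer 76 (z = 15.2): the cube does not reach this height (z outside [0, 4.5]); the cylinder at (11, 0.5): section is a regular 16-gon, circumradius r=7.5 (perimeter = 2·16·7.500·sin(180°/16) = 46.82 mm); the 9.5×8 cube at (2.5, 10.5) contributes its full rectangle (perimeter 35.00 mm); Taking the union: the 2 present regions are separate (no shared area or edge), so areas and boundary lengths simply add and each stays a separate island — boundary = 81.82 mm. So its perimeter = 81.82 mm. Layer 21 (z = 4.2): the cube is present — its section is the full 24×18.5 rectangle (perimeter 85.00 mm); the r=7.5 cylinder at (11, 0.5) contributes a regular 16-gon of circumradius 7.5 (perimeter = 2·16·7.500·sin(180°/16) = 46.82 mm); the cube at (2.5, 10.5) is present — its section is the full 9.5×8 rectangle (perimeter 35.00 mm); Merging all regions: the regions partially overlap (shared area 169.55 mm²), so the edge portions inside another operand are dropped and the merged outline is re-measured after clipping — boundary = 92.59 mm. So its perimeter = 92.59 mm. Layer 21 is larger (92.59 vs 81.82 mm).

layer 21 (z = 4.2 mm)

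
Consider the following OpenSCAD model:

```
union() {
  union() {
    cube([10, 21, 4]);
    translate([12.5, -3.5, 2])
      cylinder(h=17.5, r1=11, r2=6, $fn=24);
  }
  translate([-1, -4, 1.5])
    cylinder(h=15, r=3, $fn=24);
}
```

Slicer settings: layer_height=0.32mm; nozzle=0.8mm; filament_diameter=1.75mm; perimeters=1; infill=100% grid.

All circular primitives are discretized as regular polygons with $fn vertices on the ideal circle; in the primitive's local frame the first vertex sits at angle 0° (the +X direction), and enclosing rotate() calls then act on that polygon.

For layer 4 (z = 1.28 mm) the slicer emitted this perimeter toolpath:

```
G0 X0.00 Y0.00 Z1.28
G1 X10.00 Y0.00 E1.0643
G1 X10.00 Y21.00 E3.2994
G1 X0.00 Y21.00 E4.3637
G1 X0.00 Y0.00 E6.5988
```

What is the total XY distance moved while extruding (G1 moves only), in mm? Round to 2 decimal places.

62.00 mm

Sum the Euclidean lengths of each G1 segment: total = 62.00 mm.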